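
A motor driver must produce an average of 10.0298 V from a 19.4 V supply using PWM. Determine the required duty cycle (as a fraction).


D = V_avg/V_supply = 10.0298/19.4 = 0.5170

0.5170


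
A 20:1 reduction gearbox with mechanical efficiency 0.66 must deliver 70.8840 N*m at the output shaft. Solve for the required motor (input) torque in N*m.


tau_in = tau_out / (N * eta) = 70.8840 / (20 * 0.66) = 5.3700

5.3700 N*m


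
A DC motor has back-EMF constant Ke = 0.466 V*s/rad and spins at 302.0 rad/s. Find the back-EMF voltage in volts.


V_emf = Ke * omega = 0.466*302.0 = 140.7320

140.7320 V


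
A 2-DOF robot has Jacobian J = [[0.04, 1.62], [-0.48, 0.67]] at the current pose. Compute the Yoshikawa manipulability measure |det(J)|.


det(J) = 0.04*0.67 - (1.62)*(-0.48) = 0.8044
|det(J)| = 0.8044

0.8044


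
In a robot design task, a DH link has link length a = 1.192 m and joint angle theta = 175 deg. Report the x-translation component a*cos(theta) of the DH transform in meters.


a*cos(theta) = 1.192*cos(175 deg) = -1.1875

-1.1875 m


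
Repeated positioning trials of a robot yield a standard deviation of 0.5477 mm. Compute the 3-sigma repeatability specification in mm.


repeatability = 3*sigma = 3*0.5477 = 1.6431

1.6431 mm


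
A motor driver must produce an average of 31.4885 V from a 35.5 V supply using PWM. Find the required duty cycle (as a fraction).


D = V_avg/V_supply = 31.4885/35.5 = 0.8870

0.8870


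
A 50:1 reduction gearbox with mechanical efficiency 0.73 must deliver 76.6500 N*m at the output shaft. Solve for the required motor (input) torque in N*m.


tau_in = tau_out / (N * eta) = 76.6500 / (50 * 0.73) = 2.1000

2.1000 N*m


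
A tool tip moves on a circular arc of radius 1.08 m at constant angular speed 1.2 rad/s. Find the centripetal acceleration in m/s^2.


a_c = omega^2 * r = 1.2^2 * 1.08 = 1.5552

1.5552 m/s^2


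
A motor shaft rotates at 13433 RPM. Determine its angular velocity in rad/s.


omega = 13433 * 2*pi/60 = 1406.7005

1406.7005 rad/s


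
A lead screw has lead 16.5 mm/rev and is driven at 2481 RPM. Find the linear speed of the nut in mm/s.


v = lead * (RPM/60) = 16.5*2481/60 = 682.2750

682.2750 mm/s


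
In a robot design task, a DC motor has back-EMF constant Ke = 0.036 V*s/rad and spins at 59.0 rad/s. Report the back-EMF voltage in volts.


V_emf = Ke * omega = 0.036*59.0 = 2.1240

2.1240 V


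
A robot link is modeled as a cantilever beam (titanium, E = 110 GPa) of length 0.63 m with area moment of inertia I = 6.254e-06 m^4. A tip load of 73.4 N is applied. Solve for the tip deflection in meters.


delta = F*L^3/(3*E*I) = 73.4*0.63^3/(3*1.100e+11*6.254e-06)
      = 18.3534498/2063820 = 8.8930e-06

8.8930e-06 m


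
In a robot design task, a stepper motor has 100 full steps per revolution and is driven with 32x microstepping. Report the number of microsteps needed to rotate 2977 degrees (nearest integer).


step_size = 360/(100*32) = 360/3200 = 0.112500 deg
n = 2977/(360/3200) = 2977*3200/360 = 26462.2222 -> 26462

26462 steps


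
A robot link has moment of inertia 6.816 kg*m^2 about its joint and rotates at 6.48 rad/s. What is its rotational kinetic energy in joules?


KE = (1/2)*I*omega^2 = 0.5*6.816*6.48^2 = 143.1033

143.1033 J


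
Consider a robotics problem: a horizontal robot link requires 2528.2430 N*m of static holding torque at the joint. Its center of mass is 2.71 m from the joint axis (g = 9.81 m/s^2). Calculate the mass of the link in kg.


m = tau / (g*L) = 2528.2430 / (9.81 * 2.71) = 95.1000

95.1000 kg


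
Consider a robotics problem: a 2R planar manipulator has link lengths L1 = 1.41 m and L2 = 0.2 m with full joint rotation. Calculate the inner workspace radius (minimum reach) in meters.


r_min = |L1 - L2| = |1.41 - 0.2| = 1.2100

1.2100 m


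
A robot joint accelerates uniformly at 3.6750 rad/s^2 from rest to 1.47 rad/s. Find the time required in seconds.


t = delta_omega / alpha = 1.47 / 3.6750 = 0.4000

0.4000 s


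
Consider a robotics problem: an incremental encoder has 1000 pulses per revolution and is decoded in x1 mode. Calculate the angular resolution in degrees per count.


resolution = 360 / (PPR * 1) = 360 / 1000 = 0.3600

0.3600 degrees


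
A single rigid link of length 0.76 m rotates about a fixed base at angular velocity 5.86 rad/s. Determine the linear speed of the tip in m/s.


v = L*omega = 0.76 * 5.86 = 4.4536

4.4536 m/s


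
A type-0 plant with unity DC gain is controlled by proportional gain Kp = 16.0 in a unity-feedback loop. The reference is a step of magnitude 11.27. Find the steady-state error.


e_ss = R/(1 + Kp) = 11.27/(1 + 16.0) = 11.27/17.0000 = 0.6629

0.6629


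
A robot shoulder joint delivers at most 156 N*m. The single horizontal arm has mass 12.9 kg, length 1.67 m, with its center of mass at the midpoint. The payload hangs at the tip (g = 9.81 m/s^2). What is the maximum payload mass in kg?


tau_arm = m_arm*g*(L/2) = 12.9*9.81*1.67/2 = 105.6684 N*m
tau_payload = tau_max - tau_arm = 156 - 105.6684 = 50.3316
m_payload = tau_payload / (g*L) = 50.3316 / (9.81*1.67) = 3.0722

3.0722 kg


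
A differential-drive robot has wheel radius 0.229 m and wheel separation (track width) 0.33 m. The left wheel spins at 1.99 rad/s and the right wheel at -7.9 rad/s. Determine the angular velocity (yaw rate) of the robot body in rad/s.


omega = r*(wR - wL)/L = 0.229*(-7.9 - (1.99))/0.33 = -6.8631

-6.8631 rad/s


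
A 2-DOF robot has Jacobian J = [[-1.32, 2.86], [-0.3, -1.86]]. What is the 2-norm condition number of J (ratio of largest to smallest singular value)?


JJ^T eigenvalues: trace(JJ^T) = 13.4716, det(JJ^T) = det(J)^2 = 10.97729424
s_max^2 = (13.4716 + sqrt(137.57482960))/2 = 12.60041486
s_min^2 = (13.4716 - sqrt(137.57482960))/2 = 0.87118514
kappa = s_max/s_min = sqrt(12.60041486/0.87118514) = 3.8031

3.8031


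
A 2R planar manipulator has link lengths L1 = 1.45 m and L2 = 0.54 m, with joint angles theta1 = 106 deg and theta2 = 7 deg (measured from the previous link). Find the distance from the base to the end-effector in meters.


x = L1*cos(th1) + L2*cos(th1+th2) = -0.610669
y = L1*sin(th1) + L2*sin(th1+th2) = 1.890902
d = sqrt(x^2 + y^2) = sqrt(0.372917 + 3.575510) = 1.9871

1.9871 m


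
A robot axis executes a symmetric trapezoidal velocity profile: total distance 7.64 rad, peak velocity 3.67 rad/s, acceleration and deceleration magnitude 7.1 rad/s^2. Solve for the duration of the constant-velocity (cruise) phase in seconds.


t_acc = v/a = 0.516901 s, d_acc = v^2/(2a) = 0.948514 rad each
d_cruise = 7.64 - 2*0.948514 = 5.742972 rad
t_cruise = d_cruise/v = 5.742972/3.67 = 1.5648

1.5648 s


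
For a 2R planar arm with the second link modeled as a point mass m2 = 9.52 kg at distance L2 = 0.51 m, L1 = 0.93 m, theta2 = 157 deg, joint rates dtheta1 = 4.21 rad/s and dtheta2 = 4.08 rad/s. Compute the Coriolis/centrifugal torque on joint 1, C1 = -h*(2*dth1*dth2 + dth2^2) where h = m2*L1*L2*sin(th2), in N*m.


h = m2*L1*L2*sin(th2) = 9.52*0.93*0.51*sin(157 deg) = 1.764282
C1 = -h*(2*4.21*4.08 + 4.08^2) = -1.764282*51.0000 = -89.9784

-89.9784 N*m


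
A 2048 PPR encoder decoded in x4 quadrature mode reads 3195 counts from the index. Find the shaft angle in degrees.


angle = counts * 360 / (PPR*4) = 3195 * 360 / 8192 = 140.4053

140.4053 degrees


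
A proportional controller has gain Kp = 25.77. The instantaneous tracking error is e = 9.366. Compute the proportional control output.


u_P = Kp * e = 25.77 * 9.366 = 241.3618

241.3618


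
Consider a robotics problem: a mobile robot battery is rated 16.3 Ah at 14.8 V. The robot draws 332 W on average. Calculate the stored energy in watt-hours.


E = capacity * V = 16.3*14.8 = 241.2400

241.2400 Wh


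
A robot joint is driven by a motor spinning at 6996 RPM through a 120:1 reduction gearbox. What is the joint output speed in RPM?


omega_joint = omega_motor / N = 6996 / 120 = 58.3000

58.3000 RPM


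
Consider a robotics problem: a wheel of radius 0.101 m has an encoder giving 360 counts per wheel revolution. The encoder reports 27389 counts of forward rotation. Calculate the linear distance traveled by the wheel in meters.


revs = 27389/360 = 76.080556
d = revs * 2*pi*r = 76.080556 * 2*pi*0.101 = 48.2809

48.2809 m


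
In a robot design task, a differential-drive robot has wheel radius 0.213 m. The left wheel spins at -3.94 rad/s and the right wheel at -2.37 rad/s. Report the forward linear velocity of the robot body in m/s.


v = r*(wR + wL)/2 = 0.213*(-2.37 + -3.94)/2 = -0.6720

-0.6720 m/s


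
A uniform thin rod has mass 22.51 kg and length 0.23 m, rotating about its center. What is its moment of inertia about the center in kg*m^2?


I = (1/12)*m*L^2 = (1/12)*22.51*0.23^2 = 0.0992

0.0992 kg*m^2


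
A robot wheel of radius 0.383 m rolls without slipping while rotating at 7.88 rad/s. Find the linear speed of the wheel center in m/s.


v = omega * r = 7.88 * 0.383 = 3.0180

3.0180 m/s


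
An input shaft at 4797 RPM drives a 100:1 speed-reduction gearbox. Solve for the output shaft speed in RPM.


omega_out = omega_in / N = 4797 / 100 = 47.9700

47.9700 RPM


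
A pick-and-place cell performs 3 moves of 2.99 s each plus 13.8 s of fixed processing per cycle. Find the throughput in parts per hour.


T_cycle = 3*2.99 + 13.8 = 22.7700 s
rate = 3600/T = 158.1028

158.1028 parts/hour


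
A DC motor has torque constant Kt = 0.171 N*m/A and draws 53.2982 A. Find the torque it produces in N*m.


tau = Kt * I = 0.171*53.2982 = 9.1140

9.1140 N*m


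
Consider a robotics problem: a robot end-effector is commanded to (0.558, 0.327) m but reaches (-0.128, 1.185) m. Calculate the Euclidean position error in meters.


dx = -0.128 - (0.558) = -0.6860, dy = 1.185 - (0.327) = 0.8580
err = sqrt(0.470596 + 0.736164) = 1.0985

1.0985 m


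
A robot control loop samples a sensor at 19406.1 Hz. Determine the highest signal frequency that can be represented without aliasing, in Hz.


f_max = f_s/2 = 19406.1/2 = 9703.0500

9703.0500 Hz


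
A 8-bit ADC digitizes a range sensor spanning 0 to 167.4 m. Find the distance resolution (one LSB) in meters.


res = range / 2^n = 167.4/2^8 = 167.4/256 = 0.6539

0.6539 m


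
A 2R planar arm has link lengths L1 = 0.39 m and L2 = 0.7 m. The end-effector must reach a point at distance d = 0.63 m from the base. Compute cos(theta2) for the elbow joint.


cos(th2) = (d^2 - L1^2 - L2^2)/(2*L1*L2) = (0.63^2 - 0.39^2 - 0.7^2)/(2*0.39*0.7) = -0.4491

-0.4491


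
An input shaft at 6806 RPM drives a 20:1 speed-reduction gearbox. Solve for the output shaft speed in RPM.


omega_out = omega_in / N = 6806 / 20 = 340.3000

340.3000 RPM


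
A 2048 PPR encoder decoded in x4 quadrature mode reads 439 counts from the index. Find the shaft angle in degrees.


angle = counts * 360 / (PPR*4) = 439 * 360 / 8192 = 19.2920

19.2920 degrees


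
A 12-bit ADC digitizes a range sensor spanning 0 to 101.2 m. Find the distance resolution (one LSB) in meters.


res = range / 2^n = 101.2/2^12 = 101.2/4096 = 0.0247

0.0247 m


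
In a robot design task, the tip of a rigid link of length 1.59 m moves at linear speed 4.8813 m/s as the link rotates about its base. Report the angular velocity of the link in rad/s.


omega = v / L = 4.8813 / 1.59 = 3.0700

3.0700 rad/s


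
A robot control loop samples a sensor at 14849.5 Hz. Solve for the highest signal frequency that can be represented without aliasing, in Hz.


f_max = f_s/2 = 14849.5/2 = 7424.7500

7424.7500 Hz


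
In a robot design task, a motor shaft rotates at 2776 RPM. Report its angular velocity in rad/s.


omega = 2776 * 2*pi/60 = 290.7020

290.7020 rad/s


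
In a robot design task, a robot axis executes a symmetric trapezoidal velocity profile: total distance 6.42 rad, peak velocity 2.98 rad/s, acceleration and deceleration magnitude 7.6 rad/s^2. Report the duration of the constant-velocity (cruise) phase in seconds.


t_acc = v/a = 0.392105 s, d_acc = v^2/(2a) = 0.584237 rad each
d_cruise = 6.42 - 2*0.584237 = 5.251526 rad
t_cruise = d_cruise/v = 5.251526/2.98 = 1.7623

1.7623 s


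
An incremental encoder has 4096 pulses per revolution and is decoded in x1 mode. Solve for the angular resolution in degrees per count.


resolution = 360 / (PPR * 1) = 360 / 4096 = 0.0879

0.0879 degrees


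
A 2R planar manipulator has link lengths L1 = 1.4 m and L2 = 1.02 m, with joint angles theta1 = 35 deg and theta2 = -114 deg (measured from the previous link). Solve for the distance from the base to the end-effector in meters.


x = L1*cos(th1) + L2*cos(th1+th2) = 1.341438
y = L1*sin(th1) + L2*sin(th1+th2) = -0.198253
d = sqrt(x^2 + y^2) = sqrt(1.799456 + 0.039304) = 1.3560

1.3560 m


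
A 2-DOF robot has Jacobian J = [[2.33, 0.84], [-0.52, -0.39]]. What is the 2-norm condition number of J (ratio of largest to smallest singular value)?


JJ^T eigenvalues: trace(JJ^T) = 6.5570, det(JJ^T) = det(J)^2 = 0.22268961
s_max^2 = (6.5570 + sqrt(42.10349056))/2 = 6.52286013
s_min^2 = (6.5570 - sqrt(42.10349056))/2 = 0.03413987
kappa = s_max/s_min = sqrt(6.52286013/0.03413987) = 13.8225

13.8225


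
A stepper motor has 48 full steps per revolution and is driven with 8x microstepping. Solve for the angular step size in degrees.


step = 360/(48*8) = 360/384 = 0.9375

0.9375 degrees


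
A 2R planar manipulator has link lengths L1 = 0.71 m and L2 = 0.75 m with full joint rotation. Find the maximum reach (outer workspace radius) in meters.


r_max = L1 + L2 = 0.71 + 0.75 = 1.4600

1.4600 m


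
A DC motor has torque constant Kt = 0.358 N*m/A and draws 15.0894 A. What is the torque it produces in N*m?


tau = Kt * I = 0.358*15.0894 = 5.4020

5.4020 N*m


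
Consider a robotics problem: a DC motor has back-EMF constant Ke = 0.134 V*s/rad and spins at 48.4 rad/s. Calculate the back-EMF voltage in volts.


V_emf = Ke * omega = 0.134*48.4 = 6.4856

6.4856 V


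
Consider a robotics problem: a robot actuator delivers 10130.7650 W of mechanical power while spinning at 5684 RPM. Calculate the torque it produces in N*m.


omega = 5684 * 2*pi/60 = 595.227088 rad/s
tau = P / omega = 10130.7650 / 595.227088 = 17.0200

17.0200 N*m


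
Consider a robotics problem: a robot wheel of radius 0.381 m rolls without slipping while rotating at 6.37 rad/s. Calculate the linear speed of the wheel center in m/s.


v = omega * r = 6.37 * 0.381 = 2.4270

2.4270 m/s


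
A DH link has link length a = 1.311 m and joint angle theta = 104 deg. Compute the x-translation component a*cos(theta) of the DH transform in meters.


a*cos(theta) = 1.311*cos(104 deg) = -0.3172

-0.3172 m


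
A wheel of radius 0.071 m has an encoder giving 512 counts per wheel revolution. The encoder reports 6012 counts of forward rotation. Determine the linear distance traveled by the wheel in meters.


revs = 6012/512 = 11.742188
d = revs * 2*pi*r = 11.742188 * 2*pi*0.071 = 5.2383

5.2383 m


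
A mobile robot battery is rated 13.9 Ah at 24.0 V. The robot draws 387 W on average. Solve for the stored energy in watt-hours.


E = capacity * V = 13.9*24.0 = 333.6000

333.6000 Wh


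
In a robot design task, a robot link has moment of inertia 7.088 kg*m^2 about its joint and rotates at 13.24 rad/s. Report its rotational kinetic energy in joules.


KE = (1/2)*I*omega^2 = 0.5*7.088*13.24^2 = 621.2547

621.2547 J


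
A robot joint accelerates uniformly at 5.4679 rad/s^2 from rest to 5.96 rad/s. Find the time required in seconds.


t = delta_omega / alpha = 5.96 / 5.4679 = 1.0900

1.0900 s


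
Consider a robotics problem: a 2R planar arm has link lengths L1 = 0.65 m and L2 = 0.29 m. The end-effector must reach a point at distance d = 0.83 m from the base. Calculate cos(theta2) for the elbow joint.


cos(th2) = (d^2 - L1^2 - L2^2)/(2*L1*L2) = (0.83^2 - 0.65^2 - 0.29^2)/(2*0.65*0.29) = 0.4836

0.4836


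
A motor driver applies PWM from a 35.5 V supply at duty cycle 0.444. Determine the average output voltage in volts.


V_avg = V_supply * D = 35.5*0.444 = 15.7620

15.7620 V


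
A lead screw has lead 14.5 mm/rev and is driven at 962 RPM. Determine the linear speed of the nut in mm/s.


v = lead * (RPM/60) = 14.5*962/60 = 232.4833

232.4833 mm/s


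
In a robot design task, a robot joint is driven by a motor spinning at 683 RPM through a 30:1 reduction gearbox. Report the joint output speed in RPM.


omega_joint = omega_motor / N = 683 / 30 = 22.7667

22.7667 RPM


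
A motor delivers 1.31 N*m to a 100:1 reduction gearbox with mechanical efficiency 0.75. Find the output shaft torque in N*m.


tau_out = tau_in * N * eta = 1.31 * 100 * 0.75 = 98.2500

98.2500 N*m


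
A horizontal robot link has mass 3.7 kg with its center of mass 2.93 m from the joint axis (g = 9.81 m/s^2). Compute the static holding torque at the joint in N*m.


tau = m*g*L = 3.7 * 9.81 * 2.93 = 106.3502

106.3502 N*m


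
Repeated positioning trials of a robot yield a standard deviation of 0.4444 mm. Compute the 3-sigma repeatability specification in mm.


repeatability = 3*sigma = 3*0.4444 = 1.3332

1.3332 mm


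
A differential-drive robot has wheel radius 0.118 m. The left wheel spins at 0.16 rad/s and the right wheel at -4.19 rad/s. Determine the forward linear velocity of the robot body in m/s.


v = r*(wR + wL)/2 = 0.118*(-4.19 + 0.16)/2 = -0.2378

-0.2378 m/s


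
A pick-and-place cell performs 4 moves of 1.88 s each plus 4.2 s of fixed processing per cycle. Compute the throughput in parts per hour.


T_cycle = 4*1.88 + 4.2 = 11.7200 s
rate = 3600/T = 307.1672

307.1672 parts/hour


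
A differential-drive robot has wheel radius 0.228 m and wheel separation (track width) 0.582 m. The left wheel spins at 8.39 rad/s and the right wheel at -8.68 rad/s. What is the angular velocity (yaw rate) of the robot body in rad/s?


omega = r*(wR - wL)/L = 0.228*(-8.68 - (8.39))/0.582 = -6.6872

-6.6872 rad/s


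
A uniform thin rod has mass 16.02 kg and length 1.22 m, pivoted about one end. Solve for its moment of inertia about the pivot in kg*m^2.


I = (1/3)*m*L^2 = (1/3)*16.02*1.22^2 = 7.9481

7.9481 kg*m^2


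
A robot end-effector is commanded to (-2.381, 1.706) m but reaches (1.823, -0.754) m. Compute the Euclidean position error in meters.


dx = 1.823 - (-2.381) = 4.2040, dy = -0.754 - (1.706) = -2.4600
err = sqrt(17.673616 + 6.051600) = 4.8709

4.8709 m


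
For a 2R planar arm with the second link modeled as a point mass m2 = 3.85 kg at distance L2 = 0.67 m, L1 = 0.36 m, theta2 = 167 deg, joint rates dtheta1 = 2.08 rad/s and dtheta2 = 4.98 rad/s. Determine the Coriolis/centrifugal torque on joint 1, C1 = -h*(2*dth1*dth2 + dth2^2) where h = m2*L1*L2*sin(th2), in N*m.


h = m2*L1*L2*sin(th2) = 3.85*0.36*0.67*sin(167 deg) = 0.208894
C1 = -h*(2*2.08*4.98 + 4.98^2) = -0.208894*45.5172 = -9.5083

-9.5083 N*m


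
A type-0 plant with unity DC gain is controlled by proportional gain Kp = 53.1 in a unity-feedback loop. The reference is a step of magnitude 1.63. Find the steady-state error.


e_ss = R/(1 + Kp) = 1.63/(1 + 53.1) = 1.63/54.1000 = 0.0301

0.0301


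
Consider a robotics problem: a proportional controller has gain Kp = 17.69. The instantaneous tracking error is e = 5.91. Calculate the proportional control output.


u_P = Kp * e = 17.69 * 5.91 = 104.5479

104.5479


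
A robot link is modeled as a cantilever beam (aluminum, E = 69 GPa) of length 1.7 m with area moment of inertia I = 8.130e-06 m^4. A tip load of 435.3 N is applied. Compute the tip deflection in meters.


delta = F*L^3/(3*E*I) = 435.3*1.7^3/(3*6.900e+10*8.130e-06)
      = 2138.6289/1682910 = 0.0013

0.0013 m


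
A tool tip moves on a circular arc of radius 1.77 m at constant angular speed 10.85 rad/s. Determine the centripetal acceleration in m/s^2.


a_c = omega^2 * r = 10.85^2 * 1.77 = 208.3688

208.3688 m/s^2


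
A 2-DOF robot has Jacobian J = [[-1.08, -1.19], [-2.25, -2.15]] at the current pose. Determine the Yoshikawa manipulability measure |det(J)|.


det(J) = -1.08*-2.15 - (-1.19)*(-2.25) = -0.3555
|det(J)| = 0.3555

0.3555


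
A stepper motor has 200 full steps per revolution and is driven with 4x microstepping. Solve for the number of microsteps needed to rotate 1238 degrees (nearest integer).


step_size = 360/(200*4) = 360/800 = 0.450000 deg
n = 1238/(360/800) = 1238*800/360 = 2751.1111 -> 2751

2751 steps


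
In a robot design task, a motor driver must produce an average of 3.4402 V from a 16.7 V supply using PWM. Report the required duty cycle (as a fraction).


D = V_avg/V_supply = 3.4402/16.7 = 0.2060

0.2060


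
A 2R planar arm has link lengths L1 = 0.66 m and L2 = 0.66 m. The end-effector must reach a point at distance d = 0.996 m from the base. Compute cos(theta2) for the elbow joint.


cos(th2) = (d^2 - L1^2 - L2^2)/(2*L1*L2) = (0.996^2 - 0.66^2 - 0.66^2)/(2*0.66*0.66) = 0.1387

0.1387


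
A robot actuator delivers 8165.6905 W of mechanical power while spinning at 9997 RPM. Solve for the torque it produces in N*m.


omega = 9997 * 2*pi/60 = 1046.883392 rad/s
tau = P / omega = 8165.6905 / 1046.883392 = 7.8000

7.8000 N*m


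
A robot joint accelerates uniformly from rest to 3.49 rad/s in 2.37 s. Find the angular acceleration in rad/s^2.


alpha = delta_omega / t = 3.49 / 2.37 = 1.4726

1.4726 rad/s^2


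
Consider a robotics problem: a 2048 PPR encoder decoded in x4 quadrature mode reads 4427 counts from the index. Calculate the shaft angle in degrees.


angle = counts * 360 / (PPR*4) = 4427 * 360 / 8192 = 194.5459

194.5459 degrees


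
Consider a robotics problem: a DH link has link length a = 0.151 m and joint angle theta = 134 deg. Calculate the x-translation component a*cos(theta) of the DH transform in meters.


a*cos(theta) = 0.151*cos(134 deg) = -0.1049

-0.1049 m


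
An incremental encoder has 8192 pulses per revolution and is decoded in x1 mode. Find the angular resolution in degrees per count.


resolution = 360 / (PPR * 1) = 360 / 8192 = 0.0439

0.0439 degrees


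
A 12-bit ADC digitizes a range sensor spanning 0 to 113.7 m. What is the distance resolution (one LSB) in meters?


res = range / 2^n = 113.7/2^12 = 113.7/4096 = 0.0278

0.0278 m


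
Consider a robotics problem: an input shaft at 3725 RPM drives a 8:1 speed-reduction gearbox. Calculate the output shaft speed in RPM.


omega_out = omega_in / N = 3725 / 8 = 465.6250

465.6250 RPM


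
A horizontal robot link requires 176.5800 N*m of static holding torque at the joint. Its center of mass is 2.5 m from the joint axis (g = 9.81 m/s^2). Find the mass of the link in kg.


m = tau / (g*L) = 176.5800 / (9.81 * 2.5) = 7.2000

7.2000 kg


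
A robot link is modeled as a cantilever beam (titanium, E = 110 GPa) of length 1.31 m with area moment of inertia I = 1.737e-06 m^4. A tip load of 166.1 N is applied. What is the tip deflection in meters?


delta = F*L^3/(3*E*I) = 166.1*1.31^3/(3*1.100e+11*1.737e-06)
      = 373.4079151/573210 = 6.5143e-04

6.5143e-04 m


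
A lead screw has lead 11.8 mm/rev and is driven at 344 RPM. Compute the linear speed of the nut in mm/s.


v = lead * (RPM/60) = 11.8*344/60 = 67.6533

67.6533 mm/s


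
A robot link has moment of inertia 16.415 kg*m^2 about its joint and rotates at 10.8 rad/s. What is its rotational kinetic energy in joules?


KE = (1/2)*I*omega^2 = 0.5*16.415*10.8^2 = 957.3228

957.3228 J


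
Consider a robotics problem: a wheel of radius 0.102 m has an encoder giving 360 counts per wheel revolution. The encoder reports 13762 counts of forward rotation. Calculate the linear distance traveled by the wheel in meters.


revs = 13762/360 = 38.227778
d = revs * 2*pi*r = 38.227778 * 2*pi*0.102 = 24.4996

24.4996 m


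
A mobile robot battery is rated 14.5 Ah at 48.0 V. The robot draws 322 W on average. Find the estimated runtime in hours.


E = 14.5*48.0 = 696.0000 Wh
t = E/P = 696.0000/322 = 2.1615

2.1615 hours


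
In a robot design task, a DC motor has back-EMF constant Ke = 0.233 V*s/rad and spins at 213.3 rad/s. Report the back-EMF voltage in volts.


V_emf = Ke * omega = 0.233*213.3 = 49.6989

49.6989 V


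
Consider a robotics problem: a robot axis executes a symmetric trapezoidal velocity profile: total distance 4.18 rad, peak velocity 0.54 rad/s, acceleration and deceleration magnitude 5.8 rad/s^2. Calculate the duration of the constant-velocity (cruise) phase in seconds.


t_acc = v/a = 0.093103 s, d_acc = v^2/(2a) = 0.025138 rad each
d_cruise = 4.18 - 2*0.025138 = 4.129724 rad
t_cruise = d_cruise/v = 4.129724/0.54 = 7.6476

7.6476 s


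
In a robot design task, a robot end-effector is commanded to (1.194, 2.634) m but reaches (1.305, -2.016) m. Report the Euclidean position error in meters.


dx = 1.305 - (1.194) = 0.1110, dy = -2.016 - (2.634) = -4.6500
err = sqrt(0.012321 + 21.622500) = 4.6513

4.6513 m


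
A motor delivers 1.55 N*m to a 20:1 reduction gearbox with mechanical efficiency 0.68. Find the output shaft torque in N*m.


tau_out = tau_in * N * eta = 1.55 * 20 * 0.68 = 21.0800

21.0800 N*m


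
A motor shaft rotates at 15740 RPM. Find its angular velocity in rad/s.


omega = 15740 * 2*pi/60 = 1648.2889

1648.2889 rad/s


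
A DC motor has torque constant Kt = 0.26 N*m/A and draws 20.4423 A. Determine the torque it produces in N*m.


tau = Kt * I = 0.26*20.4423 = 5.3150

5.3150 N*m


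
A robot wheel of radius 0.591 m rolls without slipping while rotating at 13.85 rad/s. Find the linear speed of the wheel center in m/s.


v = omega * r = 13.85 * 0.591 = 8.1853

8.1853 m/s


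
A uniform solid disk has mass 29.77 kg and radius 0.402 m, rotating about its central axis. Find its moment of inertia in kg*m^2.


I = (1/2)*m*R^2 = 0.5*29.77*0.402^2 = 2.4055

2.4055 kg*m^2


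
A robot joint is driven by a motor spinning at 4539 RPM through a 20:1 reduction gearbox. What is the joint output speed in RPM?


omega_joint = omega_motor / N = 4539 / 20 = 226.9500

226.9500 RPM


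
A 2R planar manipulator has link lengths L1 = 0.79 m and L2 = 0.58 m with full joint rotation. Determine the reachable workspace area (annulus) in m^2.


r_max = L1 + L2 = 1.3700, r_min = |L1 - L2| = 0.2100
A = pi*(r_max^2 - r_min^2) = pi*(1.8769 - 0.0441) = 5.7579

5.7579 m^2


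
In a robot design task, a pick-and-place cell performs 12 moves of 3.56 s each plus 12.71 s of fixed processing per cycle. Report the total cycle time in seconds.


T = 12*3.56 + 12.71 = 55.4300

55.4300 s


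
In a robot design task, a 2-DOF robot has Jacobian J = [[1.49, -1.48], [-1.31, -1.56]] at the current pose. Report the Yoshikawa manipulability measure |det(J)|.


det(J) = 1.49*-1.56 - (-1.48)*(-1.31) = -4.2632
|det(J)| = 4.2632

4.2632


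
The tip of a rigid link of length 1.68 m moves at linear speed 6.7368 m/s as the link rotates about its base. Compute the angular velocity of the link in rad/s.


omega = v / L = 6.7368 / 1.68 = 4.0100

4.0100 rad/s


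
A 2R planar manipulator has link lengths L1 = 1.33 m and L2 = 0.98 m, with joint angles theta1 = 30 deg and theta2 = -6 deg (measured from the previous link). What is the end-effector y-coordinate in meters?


y = L1*sin(th1) + L2*sin(th1+th2) = 1.33*sin(30 deg) + 0.98*sin(24 deg) = 1.0636

1.0636 m


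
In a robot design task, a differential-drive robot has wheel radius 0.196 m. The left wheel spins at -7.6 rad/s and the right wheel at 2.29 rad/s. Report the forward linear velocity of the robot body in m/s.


v = r*(wR + wL)/2 = 0.196*(2.29 + -7.6)/2 = -0.5204

-0.5204 m/s


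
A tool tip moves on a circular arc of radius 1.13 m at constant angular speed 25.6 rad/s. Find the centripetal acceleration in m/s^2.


a_c = omega^2 * r = 25.6^2 * 1.13 = 740.5568

740.5568 m/s^2


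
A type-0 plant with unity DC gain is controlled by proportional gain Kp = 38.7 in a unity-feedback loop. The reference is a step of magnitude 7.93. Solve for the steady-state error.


e_ss = R/(1 + Kp) = 7.93/(1 + 38.7) = 7.93/39.7000 = 0.1997

0.1997


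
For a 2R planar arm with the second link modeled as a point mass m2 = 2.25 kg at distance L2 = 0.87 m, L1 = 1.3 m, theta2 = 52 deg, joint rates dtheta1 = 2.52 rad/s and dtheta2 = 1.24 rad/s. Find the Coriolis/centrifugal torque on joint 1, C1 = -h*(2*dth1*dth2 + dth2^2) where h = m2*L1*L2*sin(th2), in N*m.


h = m2*L1*L2*sin(th2) = 2.25*1.3*0.87*sin(52 deg) = 2.005290
C1 = -h*(2*2.52*1.24 + 1.24^2) = -2.005290*7.7872 = -15.6156

-15.6156 N*m


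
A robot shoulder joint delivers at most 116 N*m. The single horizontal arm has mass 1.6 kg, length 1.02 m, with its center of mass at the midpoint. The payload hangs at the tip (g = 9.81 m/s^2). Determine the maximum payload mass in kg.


tau_arm = m_arm*g*(L/2) = 1.6*9.81*1.02/2 = 8.0050 N*m
tau_payload = tau_max - tau_arm = 116 - 8.0050 = 107.9950
m_payload = tau_payload / (g*L) = 107.9950 / (9.81*1.02) = 10.7928

10.7928 kg


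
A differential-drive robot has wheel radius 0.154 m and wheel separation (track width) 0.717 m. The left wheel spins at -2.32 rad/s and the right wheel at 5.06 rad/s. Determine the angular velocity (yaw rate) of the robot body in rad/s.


omega = r*(wR - wL)/L = 0.154*(5.06 - (-2.32))/0.717 = 1.5851

1.5851 rad/s


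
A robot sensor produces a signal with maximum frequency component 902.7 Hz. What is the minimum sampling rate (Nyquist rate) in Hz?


f_s,min = 2*f_max = 2*902.7 = 1805.4000

1805.4000 Hz


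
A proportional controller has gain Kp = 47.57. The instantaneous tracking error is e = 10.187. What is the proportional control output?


u_P = Kp * e = 47.57 * 10.187 = 484.5956

484.5956


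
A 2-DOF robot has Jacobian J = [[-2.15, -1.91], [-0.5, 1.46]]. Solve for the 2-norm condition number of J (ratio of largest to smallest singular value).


JJ^T eigenvalues: trace(JJ^T) = 10.6522, det(JJ^T) = det(J)^2 = 16.76083600
s_max^2 = (10.6522 + sqrt(46.42602084))/2 = 8.73293214
s_min^2 = (10.6522 - sqrt(46.42602084))/2 = 1.91926786
kappa = s_max/s_min = sqrt(8.73293214/1.91926786) = 2.1331

2.1331


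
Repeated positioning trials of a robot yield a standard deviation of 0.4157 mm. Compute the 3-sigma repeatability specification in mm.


repeatability = 3*sigma = 3*0.4157 = 1.2471

1.2471 mm


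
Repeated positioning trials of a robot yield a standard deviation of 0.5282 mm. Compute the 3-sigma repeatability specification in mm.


repeatability = 3*sigma = 3*0.5282 = 1.5846

1.5846 mm


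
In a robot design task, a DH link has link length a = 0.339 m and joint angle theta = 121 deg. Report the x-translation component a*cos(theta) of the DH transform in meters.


a*cos(theta) = 0.339*cos(121 deg) = -0.1746

-0.1746 m


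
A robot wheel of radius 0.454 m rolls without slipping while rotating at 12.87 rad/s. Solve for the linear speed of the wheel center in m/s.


v = omega * r = 12.87 * 0.454 = 5.8430

5.8430 m/s


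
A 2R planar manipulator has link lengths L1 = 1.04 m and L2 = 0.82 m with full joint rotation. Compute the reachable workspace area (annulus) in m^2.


r_max = L1 + L2 = 1.8600, r_min = |L1 - L2| = 0.2200
A = pi*(r_max^2 - r_min^2) = pi*(3.4596 - 0.0484) = 10.7166

10.7166 m^2


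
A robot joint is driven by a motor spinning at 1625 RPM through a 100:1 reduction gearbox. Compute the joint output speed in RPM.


omega_joint = omega_motor / N = 1625 / 100 = 16.2500

16.2500 RPM


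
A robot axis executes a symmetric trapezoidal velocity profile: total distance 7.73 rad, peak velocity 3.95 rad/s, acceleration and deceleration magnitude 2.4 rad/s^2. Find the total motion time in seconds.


t_acc = v/a = 3.95/2.4 = 1.645833 s
d_acc = v^2/(2a) = 3.250521 rad (each ramp)
d_cruise = 7.73 - 2*3.250521 = 1.228958 rad
t_cruise = 1.228958/3.95 = 0.311129 s
t_total = 2*1.645833 + 0.311129 = 3.6028

3.6028 s


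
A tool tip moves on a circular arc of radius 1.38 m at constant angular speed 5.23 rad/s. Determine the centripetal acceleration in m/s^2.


a_c = omega^2 * r = 5.23^2 * 1.38 = 37.7470

37.7470 m/s^2


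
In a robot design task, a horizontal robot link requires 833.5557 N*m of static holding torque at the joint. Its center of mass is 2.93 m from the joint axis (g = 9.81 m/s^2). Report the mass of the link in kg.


m = tau / (g*L) = 833.5557 / (9.81 * 2.93) = 29.0000

29.0000 kg


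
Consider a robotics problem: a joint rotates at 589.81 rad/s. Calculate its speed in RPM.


RPM = 589.81 * 60/(2*pi) = 5632.2706

5632.2706 RPM


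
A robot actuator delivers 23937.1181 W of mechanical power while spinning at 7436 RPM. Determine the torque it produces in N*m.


omega = 7436 * 2*pi/60 = 778.696099 rad/s
tau = P / omega = 23937.1181 / 778.696099 = 30.7400

30.7400 N*m


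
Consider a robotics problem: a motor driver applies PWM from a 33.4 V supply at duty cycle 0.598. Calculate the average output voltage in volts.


V_avg = V_supply * D = 33.4*0.598 = 19.9732

19.9732 V


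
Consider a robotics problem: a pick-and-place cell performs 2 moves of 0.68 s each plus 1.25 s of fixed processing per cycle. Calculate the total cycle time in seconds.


T = 2*0.68 + 1.25 = 2.6100

2.6100 s


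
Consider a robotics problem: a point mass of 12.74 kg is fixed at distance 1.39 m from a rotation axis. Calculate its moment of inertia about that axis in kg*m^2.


I = m*r^2 = 12.74*1.39^2 = 24.6150

24.6150 kg*m^2


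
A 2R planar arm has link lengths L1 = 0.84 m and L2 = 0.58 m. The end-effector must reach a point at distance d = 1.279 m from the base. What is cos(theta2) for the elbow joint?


cos(th2) = (d^2 - L1^2 - L2^2)/(2*L1*L2) = (1.279^2 - 0.84^2 - 0.58^2)/(2*0.84*0.58) = 0.6094

0.6094


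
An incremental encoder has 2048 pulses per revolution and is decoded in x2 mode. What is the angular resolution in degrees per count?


resolution = 360 / (PPR * 2) = 360 / 4096 = 0.0879

0.0879 degrees


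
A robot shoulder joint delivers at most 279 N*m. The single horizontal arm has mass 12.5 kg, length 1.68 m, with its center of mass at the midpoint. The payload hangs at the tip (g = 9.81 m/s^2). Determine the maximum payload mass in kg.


tau_arm = m_arm*g*(L/2) = 12.5*9.81*1.68/2 = 103.0050 N*m
tau_payload = tau_max - tau_arm = 279 - 103.0050 = 175.9950
m_payload = tau_payload / (g*L) = 175.9950 / (9.81*1.68) = 10.6788

10.6788 kg


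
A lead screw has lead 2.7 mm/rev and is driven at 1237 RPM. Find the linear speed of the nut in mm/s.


v = lead * (RPM/60) = 2.7*1237/60 = 55.6650

55.6650 mm/s


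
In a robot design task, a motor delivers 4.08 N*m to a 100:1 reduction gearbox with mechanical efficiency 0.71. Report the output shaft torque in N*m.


tau_out = tau_in * N * eta = 4.08 * 100 * 0.71 = 289.6800

289.6800 N*m


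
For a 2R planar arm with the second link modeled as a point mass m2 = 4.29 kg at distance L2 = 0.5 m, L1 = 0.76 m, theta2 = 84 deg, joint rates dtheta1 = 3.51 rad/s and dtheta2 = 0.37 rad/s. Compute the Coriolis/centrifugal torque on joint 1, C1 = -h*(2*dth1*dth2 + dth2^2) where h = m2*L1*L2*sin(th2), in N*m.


h = m2*L1*L2*sin(th2) = 4.29*0.76*0.5*sin(84 deg) = 1.621270
C1 = -h*(2*3.51*0.37 + 0.37^2) = -1.621270*2.7343 = -4.4330

-4.4330 N*m


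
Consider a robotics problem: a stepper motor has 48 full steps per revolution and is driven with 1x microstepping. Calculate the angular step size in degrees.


step = 360/(48*1) = 360/48 = 7.5000

7.5000 degrees


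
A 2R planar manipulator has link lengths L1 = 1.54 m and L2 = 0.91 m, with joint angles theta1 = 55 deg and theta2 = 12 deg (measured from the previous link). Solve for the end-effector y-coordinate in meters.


y = L1*sin(th1) + L2*sin(th1+th2) = 1.54*sin(55 deg) + 0.91*sin(67 deg) = 2.0992

2.0992 m


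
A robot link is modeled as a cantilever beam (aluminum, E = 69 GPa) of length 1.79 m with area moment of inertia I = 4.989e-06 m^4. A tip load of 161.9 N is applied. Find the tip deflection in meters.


delta = F*L^3/(3*E*I) = 161.9*1.79^3/(3*6.900e+10*4.989e-06)
      = 928.5513841/1032723 = 8.9913e-04

8.9913e-04 m


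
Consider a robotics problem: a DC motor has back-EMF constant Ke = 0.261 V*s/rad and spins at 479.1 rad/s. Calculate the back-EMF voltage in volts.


V_emf = Ke * omega = 0.261*479.1 = 125.0451

125.0451 V


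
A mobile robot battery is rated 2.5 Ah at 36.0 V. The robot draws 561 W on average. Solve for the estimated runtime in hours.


E = 2.5*36.0 = 90.0000 Wh
t = E/P = 90.0000/561 = 0.1604

0.1604 hours


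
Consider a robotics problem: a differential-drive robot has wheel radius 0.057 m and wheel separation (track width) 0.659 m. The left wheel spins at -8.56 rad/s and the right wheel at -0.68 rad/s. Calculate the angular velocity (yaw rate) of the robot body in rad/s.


omega = r*(wR - wL)/L = 0.057*(-0.68 - (-8.56))/0.659 = 0.6816

0.6816 rad/s


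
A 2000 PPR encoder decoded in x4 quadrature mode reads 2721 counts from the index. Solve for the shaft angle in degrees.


angle = counts * 360 / (PPR*4) = 2721 * 360 / 8000 = 122.4450

122.4450 degrees


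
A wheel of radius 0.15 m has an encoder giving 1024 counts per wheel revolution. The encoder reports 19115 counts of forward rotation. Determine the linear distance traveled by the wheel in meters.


revs = 19115/1024 = 18.666992
d = revs * 2*pi*r = 18.666992 * 2*pi*0.15 = 17.5932

17.5932 m


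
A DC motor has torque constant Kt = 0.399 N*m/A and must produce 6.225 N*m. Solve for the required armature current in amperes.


I = tau / Kt = 6.225/0.399 = 15.6015

15.6015 A


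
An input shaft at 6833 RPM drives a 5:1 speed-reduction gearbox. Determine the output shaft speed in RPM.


omega_out = omega_in / N = 6833 / 5 = 1366.6000

1366.6000 RPM


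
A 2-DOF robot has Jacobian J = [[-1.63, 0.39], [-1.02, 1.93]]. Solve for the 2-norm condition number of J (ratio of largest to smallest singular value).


JJ^T eigenvalues: trace(JJ^T) = 7.5743, det(JJ^T) = det(J)^2 = 7.55205361
s_max^2 = (7.5743 + sqrt(27.16180605))/2 = 6.39299948
s_min^2 = (7.5743 - sqrt(27.16180605))/2 = 1.18130052
kappa = s_max/s_min = sqrt(6.39299948/1.18130052) = 2.3263

2.3263


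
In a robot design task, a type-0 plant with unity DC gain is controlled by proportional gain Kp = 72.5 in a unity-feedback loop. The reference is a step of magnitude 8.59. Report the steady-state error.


e_ss = R/(1 + Kp) = 8.59/(1 + 72.5) = 8.59/73.5000 = 0.1169

0.1169


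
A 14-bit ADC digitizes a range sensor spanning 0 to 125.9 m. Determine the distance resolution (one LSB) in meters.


res = range / 2^n = 125.9/2^14 = 125.9/16384 = 0.0077

0.0077 m


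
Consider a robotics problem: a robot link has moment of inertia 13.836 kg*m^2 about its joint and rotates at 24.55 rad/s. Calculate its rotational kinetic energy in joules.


KE = (1/2)*I*omega^2 = 0.5*13.836*24.55^2 = 4169.4959

4169.4959 J


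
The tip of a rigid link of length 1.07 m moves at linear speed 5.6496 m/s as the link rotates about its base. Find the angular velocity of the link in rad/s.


omega = v / L = 5.6496 / 1.07 = 5.2800

5.2800 rad/s


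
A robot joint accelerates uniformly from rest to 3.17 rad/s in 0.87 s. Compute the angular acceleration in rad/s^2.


alpha = delta_omega / t = 3.17 / 0.87 = 3.6437

3.6437 rad/s^2


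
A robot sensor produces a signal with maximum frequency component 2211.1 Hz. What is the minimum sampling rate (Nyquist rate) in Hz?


f_s,min = 2*f_max = 2*2211.1 = 4422.2000

4422.2000 Hz


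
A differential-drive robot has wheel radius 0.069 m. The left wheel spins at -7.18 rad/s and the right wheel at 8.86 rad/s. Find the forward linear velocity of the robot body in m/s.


v = r*(wR + wL)/2 = 0.069*(8.86 + -7.18)/2 = 0.0580

0.0580 m/s
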